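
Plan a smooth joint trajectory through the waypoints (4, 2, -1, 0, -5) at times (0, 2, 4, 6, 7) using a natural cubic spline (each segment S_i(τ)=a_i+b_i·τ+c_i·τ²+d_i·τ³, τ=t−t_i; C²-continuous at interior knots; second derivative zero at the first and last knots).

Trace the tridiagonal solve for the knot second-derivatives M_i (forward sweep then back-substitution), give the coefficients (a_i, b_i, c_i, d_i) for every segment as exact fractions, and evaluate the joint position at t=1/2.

  seg 0: a=4 b=-24/41 c=0 d=-17/164
  seg 1: a=2 b=-75/41 c=-51/82 d=129/328
  seg 2: a=-1 b=33/82 c=285/164 d=-277/328
  seg 3: a=0 b=-114/41 c=-273/82 d=91/82
S(1/2) = 4847/1312

Δ: Δ0=-1, Δ1=-3/2, Δ2=1/2, Δ3=-5
row 1: diag=8, rhs=-3; c'=1/4, d'=-3/8
row 2: denom=8−2·1/4=15/2; d'=(12−2·-3/8)/(15/2)=17/10
row 3: denom=6−2·4/15=82/15; d'=(-33−2·17/10)/(82/15)=-273/41
back: M3=-273/41
back: M2=17/10−4/15·-273/41=285/82
back: M1=-3/8−1/4·285/82=-51/41
M: M0=0, M1=-51/41, M2=285/82, M3=-273/41, M4=0
seg 0: a=4, c=M0/2=0, d=(M1−M0)/(6·2)=-17/164, b=Δ0−h0·(2M0+M1)/6=-24/41
seg 1: a=2, c=M1/2=-51/82, d=(M2−M1)/(6·2)=129/328, b=Δ1−h1·(2M1+M2)/6=-75/41
seg 2: a=-1, c=M2/2=285/164, d=(M3−M2)/(6·2)=-277/328, b=Δ2−h2·(2M2+M3)/6=33/82
seg 3: a=0, c=M3/2=-273/82, d=(M4−M3)/(6·1)=91/82, b=Δ3−h3·(2M3+M4)/6=-114/41
t_q=1/2 → seg 0, τ=1/2; S=4+-24/41·τ+0·τ²+-17/164·τ³=4847/1312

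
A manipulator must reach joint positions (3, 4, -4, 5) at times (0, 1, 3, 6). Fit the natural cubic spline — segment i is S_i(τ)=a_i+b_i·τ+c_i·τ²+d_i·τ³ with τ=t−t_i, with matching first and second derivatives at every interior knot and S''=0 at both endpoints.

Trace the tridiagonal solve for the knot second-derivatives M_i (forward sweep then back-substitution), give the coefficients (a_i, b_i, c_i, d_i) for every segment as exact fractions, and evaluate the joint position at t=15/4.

Δ: Δ0=1, Δ1=-4, Δ2=3
row 1: diag=6, rhs=-30; c'=1/3, d'=-5
row 2: denom=10−2·1/3=28/3; d'=(42−2·-5)/(28/3)=39/7
back: M2=39/7
back: M1=-5−1/3·39/7=-48/7
M: M0=0, M1=-48/7, M2=39/7, M3=0
seg 0: a=3, c=M0/2=0, d=(M1−M0)/(6·1)=-8/7, b=Δ0−h0·(2M0+M1)/6=15/7
seg 1: a=4, c=M1/2=-24/7, d=(M2−M1)/(6·2)=29/28, b=Δ1−h1·(2M1+M2)/6=-9/7
seg 2: a=-4, c=M2/2=39/14, d=(M3−M2)/(6·3)=-13/42, b=Δ2−h2·(2M2+M3)/6=-18/7
t_q=15/4 → seg 2, τ=3/4; S=-4+-18/7·τ+39/14·τ²+-13/42·τ³=-575/128

  seg 0: a=3 b=15/7 c=0 d=-8/7
  seg 1: a=4 b=-9/7 c=-24/7 d=29/28
  seg 2: a=-4 b=-18/7 c=39/14 d=-13/42
S(15/4) = -575/128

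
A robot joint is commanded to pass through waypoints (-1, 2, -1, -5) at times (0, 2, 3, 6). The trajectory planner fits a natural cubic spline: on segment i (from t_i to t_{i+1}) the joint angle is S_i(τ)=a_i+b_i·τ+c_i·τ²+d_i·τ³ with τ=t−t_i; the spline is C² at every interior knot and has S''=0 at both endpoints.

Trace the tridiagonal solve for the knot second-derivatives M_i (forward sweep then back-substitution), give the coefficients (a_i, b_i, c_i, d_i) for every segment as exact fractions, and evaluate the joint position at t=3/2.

Δ: Δ0=3/2, Δ1=-3, Δ2=-4/3
row 1: diag=6, rhs=-27; c'=1/6, d'=-9/2
row 2: denom=8−1·1/6=47/6; d'=(10−1·-9/2)/(47/6)=87/47
back: M2=87/47
back: M1=-9/2−1/6·87/47=-226/47
M: M0=0, M1=-226/47, M2=87/47, M3=0
seg 0: a=-1, c=M0/2=0, d=(M1−M0)/(6·2)=-113/282, b=Δ0−h0·(2M0+M1)/6=875/282
seg 1: a=2, c=M1/2=-113/47, d=(M2−M1)/(6·1)=313/282, b=Δ1−h1·(2M1+M2)/6=-481/282
seg 2: a=-1, c=M2/2=87/94, d=(M3−M2)/(6·3)=-29/282, b=Δ2−h2·(2M2+M3)/6=-449/141
t_q=3/2 → seg 0, τ=3/2; S=-1+875/282·τ+0·τ²+-113/282·τ³=1731/752

  seg 0: a=-1 b=875/282 c=0 d=-113/282
  seg 1: a=2 b=-481/282 c=-113/47 d=313/282
  seg 2: a=-1 b=-449/141 c=87/94 d=-29/282
S(3/2) = 1731/752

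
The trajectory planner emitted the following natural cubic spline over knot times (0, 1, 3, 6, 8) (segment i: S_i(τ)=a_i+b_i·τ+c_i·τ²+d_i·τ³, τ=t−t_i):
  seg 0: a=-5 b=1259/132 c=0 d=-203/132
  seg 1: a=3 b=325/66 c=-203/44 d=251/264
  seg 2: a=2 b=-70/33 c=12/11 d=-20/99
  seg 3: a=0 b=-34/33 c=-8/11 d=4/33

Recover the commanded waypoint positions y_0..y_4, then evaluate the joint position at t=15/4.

y_0 = S_0(0) = a_0 = -5
y_1 = S_1(0) = a_1 = 3
y_2 = S_2(0) = a_2 = 2
y_3 = S_3(0) = a_3 = 0
y_4 = S_3(2) = -4
t_q=15/4 is in segment 2 (τ=3/4); S_2(τ)=15/16

y_0=-5 y_1=3 y_2=2 y_3=0 y_4=-4
S(15/4) = 15/16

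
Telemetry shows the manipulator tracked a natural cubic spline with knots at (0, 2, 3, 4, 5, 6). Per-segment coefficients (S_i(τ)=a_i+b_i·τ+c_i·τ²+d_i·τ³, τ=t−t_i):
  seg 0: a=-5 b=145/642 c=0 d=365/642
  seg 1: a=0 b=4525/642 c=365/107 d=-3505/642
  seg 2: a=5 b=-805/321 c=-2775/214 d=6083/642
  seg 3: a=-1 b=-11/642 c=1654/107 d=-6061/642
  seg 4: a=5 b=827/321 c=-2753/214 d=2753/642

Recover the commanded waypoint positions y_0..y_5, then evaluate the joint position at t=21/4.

y_0=-5 y_1=0 y_2=5 y_3=-1 y_4=5 y_5=-1
S(21/4) = 67207/13696

y_0 = S_0(0) = a_0 = -5
y_1 = S_1(0) = a_1 = 0
y_2 = S_2(0) = a_2 = 5
y_3 = S_3(0) = a_3 = -1
y_4 = S_4(0) = a_4 = 5
y_5 = S_4(1) = -1
t_q=21/4 is in segment 4 (τ=1/4); S_4(τ)=67207/13696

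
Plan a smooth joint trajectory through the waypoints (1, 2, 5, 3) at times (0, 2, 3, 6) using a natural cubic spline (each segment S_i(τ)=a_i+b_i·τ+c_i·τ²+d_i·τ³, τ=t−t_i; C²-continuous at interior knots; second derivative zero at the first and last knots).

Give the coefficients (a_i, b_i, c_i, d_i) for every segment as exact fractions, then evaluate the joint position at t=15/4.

Δ: Δ0=1/2, Δ1=3, Δ2=-2/3
row 1: diag=6, rhs=15; c'=1/6, d'=5/2
row 2: denom=8−1·1/6=47/6; d'=(-22−1·5/2)/(47/6)=-147/47
back: M2=-147/47
back: M1=5/2−1/6·-147/47=142/47
M: M0=0, M1=142/47, M2=-147/47, M3=0
seg 0: a=1, c=M0/2=0, d=(M1−M0)/(6·2)=71/282, b=Δ0−h0·(2M0+M1)/6=-143/282
seg 1: a=2, c=M1/2=71/47, d=(M2−M1)/(6·1)=-289/282, b=Δ1−h1·(2M1+M2)/6=709/282
seg 2: a=5, c=M2/2=-147/94, d=(M3−M2)/(6·3)=49/282, b=Δ2−h2·(2M2+M3)/6=347/141
t_q=15/4 → seg 2, τ=3/4; S=5+347/141·τ+-147/94·τ²+49/282·τ³=36333/6016

  seg 0: a=1 b=-143/282 c=0 d=71/282
  seg 1: a=2 b=709/282 c=71/47 d=-289/282
  seg 2: a=5 b=347/141 c=-147/94 d=49/282
S(15/4) = 36333/6016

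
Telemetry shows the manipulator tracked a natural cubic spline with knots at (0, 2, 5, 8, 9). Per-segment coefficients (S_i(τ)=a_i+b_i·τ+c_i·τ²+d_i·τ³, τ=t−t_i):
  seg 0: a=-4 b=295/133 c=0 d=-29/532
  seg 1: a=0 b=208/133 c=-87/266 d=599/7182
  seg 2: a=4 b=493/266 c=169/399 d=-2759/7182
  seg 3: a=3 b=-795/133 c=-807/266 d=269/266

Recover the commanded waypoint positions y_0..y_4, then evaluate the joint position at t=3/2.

y_0 = S_0(0) = a_0 = -4
y_1 = S_1(0) = a_1 = 0
y_2 = S_2(0) = a_2 = 4
y_3 = S_3(0) = a_3 = 3
y_4 = S_3(1) = -5
t_q=3/2 is in segment 0 (τ=3/2); S_0(τ)=-521/608

y_0=-4 y_1=0 y_2=4 y_3=3 y_4=-5
S(3/2) = -521/608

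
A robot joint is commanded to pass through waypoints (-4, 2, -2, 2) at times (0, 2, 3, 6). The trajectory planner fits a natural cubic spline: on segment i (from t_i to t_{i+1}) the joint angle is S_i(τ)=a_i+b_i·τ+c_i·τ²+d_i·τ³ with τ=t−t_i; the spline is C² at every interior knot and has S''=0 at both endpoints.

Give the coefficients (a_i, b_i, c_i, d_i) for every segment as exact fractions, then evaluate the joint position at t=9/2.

  seg 0: a=-4 b=791/141 c=0 d=-92/141
  seg 1: a=2 b=-313/141 c=-184/47 d=301/141
  seg 2: a=-2 b=-514/141 c=117/47 d=-13/47
S(9/2) = -1053/376

Δ: Δ0=3, Δ1=-4, Δ2=4/3
row 1: diag=6, rhs=-42; c'=1/6, d'=-7
row 2: denom=8−1·1/6=47/6; d'=(32−1·-7)/(47/6)=234/47
back: M2=234/47
back: M1=-7−1/6·234/47=-368/47
M: M0=0, M1=-368/47, M2=234/47, M3=0
seg 0: a=-4, c=M0/2=0, d=(M1−M0)/(6·2)=-92/141, b=Δ0−h0·(2M0+M1)/6=791/141
seg 1: a=2, c=M1/2=-184/47, d=(M2−M1)/(6·1)=301/141, b=Δ1−h1·(2M1+M2)/6=-313/141
seg 2: a=-2, c=M2/2=117/47, d=(M3−M2)/(6·3)=-13/47, b=Δ2−h2·(2M2+M3)/6=-514/141
t_q=9/2 → seg 2, τ=3/2; S=-2+-514/141·τ+117/47·τ²+-13/47·τ³=-1053/376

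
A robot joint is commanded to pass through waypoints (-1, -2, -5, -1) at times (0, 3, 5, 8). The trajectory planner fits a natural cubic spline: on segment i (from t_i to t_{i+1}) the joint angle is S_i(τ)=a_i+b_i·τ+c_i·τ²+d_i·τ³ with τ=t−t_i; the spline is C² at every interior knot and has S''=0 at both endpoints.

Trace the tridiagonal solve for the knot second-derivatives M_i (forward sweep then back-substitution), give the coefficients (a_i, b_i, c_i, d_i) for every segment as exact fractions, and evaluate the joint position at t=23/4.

  seg 0: a=-1 b=5/24 c=0 d=-13/216
  seg 1: a=-2 b=-17/12 c=-13/24 d=1/4
  seg 2: a=-5 b=-7/12 c=23/24 d=-23/216
S(23/4) = -2531/512

Δ: Δ0=-1/3, Δ1=-3/2, Δ2=4/3
row 1: diag=10, rhs=-7; c'=1/5, d'=-7/10
row 2: denom=10−2·1/5=48/5; d'=(17−2·-7/10)/(48/5)=23/12
back: M2=23/12
back: M1=-7/10−1/5·23/12=-13/12
M: M0=0, M1=-13/12, M2=23/12, M3=0
seg 0: a=-1, c=M0/2=0, d=(M1−M0)/(6·3)=-13/216, b=Δ0−h0·(2M0+M1)/6=5/24
seg 1: a=-2, c=M1/2=-13/24, d=(M2−M1)/(6·2)=1/4, b=Δ1−h1·(2M1+M2)/6=-17/12
seg 2: a=-5, c=M2/2=23/24, d=(M3−M2)/(6·3)=-23/216, b=Δ2−h2·(2M2+M3)/6=-7/12
t_q=23/4 → seg 2, τ=3/4; S=-5+-7/12·τ+23/24·τ²+-23/216·τ³=-2531/512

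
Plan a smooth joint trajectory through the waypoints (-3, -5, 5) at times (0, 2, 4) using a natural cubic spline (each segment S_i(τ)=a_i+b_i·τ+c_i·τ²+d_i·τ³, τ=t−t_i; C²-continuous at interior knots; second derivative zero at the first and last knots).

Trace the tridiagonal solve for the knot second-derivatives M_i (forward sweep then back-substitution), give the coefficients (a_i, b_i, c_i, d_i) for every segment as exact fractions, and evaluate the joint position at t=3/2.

  seg 0: a=-3 b=-5/2 c=0 d=3/8
  seg 1: a=-5 b=2 c=9/4 d=-3/8
S(3/2) = -351/64

Δ: Δ0=-1, Δ1=5
row 1: diag=8, rhs=36; c'=1/4, d'=9/2
back: M1=9/2
M: M0=0, M1=9/2, M2=0
seg 0: a=-3, c=M0/2=0, d=(M1−M0)/(6·2)=3/8, b=Δ0−h0·(2M0+M1)/6=-5/2
seg 1: a=-5, c=M1/2=9/4, d=(M2−M1)/(6·2)=-3/8, b=Δ1−h1·(2M1+M2)/6=2
t_q=3/2 → seg 0, τ=3/2; S=-3+-5/2·τ+0·τ²+3/8·τ³=-351/64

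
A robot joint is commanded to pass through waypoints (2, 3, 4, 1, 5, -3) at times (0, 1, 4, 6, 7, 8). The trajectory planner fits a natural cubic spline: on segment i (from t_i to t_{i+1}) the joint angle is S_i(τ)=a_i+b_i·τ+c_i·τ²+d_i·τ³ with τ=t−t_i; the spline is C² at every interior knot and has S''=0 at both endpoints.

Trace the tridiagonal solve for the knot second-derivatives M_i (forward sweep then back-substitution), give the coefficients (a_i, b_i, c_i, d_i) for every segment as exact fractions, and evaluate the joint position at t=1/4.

  seg 0: a=2 b=1129/1290 c=0 d=161/1290
  seg 1: a=3 b=806/645 c=161/430 d=-877/3870
  seg 2: a=4 b=-3383/1290 c=-358/215 d=718/645
  seg 3: a=1 b=5257/1290 c=1078/215 d=-1313/258
  seg 4: a=5 b=-751/645 c=-4409/430 d=4409/1290
S(1/4) = 12223/5504

Δ: Δ0=1, Δ1=1/3, Δ2=-3/2, Δ3=4, Δ4=-8
row 1: diag=8, rhs=-4; c'=3/8, d'=-1/2
row 2: denom=10−3·3/8=71/8; d'=(-11−3·-1/2)/(71/8)=-76/71
row 3: denom=6−2·16/71=394/71; d'=(33−2·-76/71)/(394/71)=2495/394
row 4: denom=4−1·71/394=1505/394; d'=(-72−1·2495/394)/(1505/394)=-4409/215
back: M4=-4409/215
back: M3=2495/394−71/394·-4409/215=2156/215
back: M2=-76/71−16/71·2156/215=-716/215
back: M1=-1/2−3/8·-716/215=161/215
M: M0=0, M1=161/215, M2=-716/215, M3=2156/215, M4=-4409/215, M5=0
seg 0: a=2, c=M0/2=0, d=(M1−M0)/(6·1)=161/1290, b=Δ0−h0·(2M0+M1)/6=1129/1290
seg 1: a=3, c=M1/2=161/430, d=(M2−M1)/(6·3)=-877/3870, b=Δ1−h1·(2M1+M2)/6=806/645
seg 2: a=4, c=M2/2=-358/215, d=(M3−M2)/(6·2)=718/645, b=Δ2−h2·(2M2+M3)/6=-3383/1290
seg 3: a=1, c=M3/2=1078/215, d=(M4−M3)/(6·1)=-1313/258, b=Δ3−h3·(2M3+M4)/6=5257/1290
seg 4: a=5, c=M4/2=-4409/430, d=(M5−M4)/(6·1)=4409/1290, b=Δ4−h4·(2M4+M5)/6=-751/645
t_q=1/4 → seg 0, τ=1/4; S=2+1129/1290·τ+0·τ²+161/1290·τ³=12223/5504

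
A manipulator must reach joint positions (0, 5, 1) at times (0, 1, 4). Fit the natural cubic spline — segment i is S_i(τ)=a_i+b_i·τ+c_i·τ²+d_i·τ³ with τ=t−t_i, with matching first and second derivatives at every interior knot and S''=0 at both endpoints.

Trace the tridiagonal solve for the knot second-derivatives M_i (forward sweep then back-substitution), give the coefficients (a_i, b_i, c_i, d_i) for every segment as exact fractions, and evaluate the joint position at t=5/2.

Δ: Δ0=5, Δ1=-4/3
row 1: diag=8, rhs=-38; c'=3/8, d'=-19/4
back: M1=-19/4
M: M0=0, M1=-19/4, M2=0
seg 0: a=0, c=M0/2=0, d=(M1−M0)/(6·1)=-19/24, b=Δ0−h0·(2M0+M1)/6=139/24
seg 1: a=5, c=M1/2=-19/8, d=(M2−M1)/(6·3)=19/72, b=Δ1−h1·(2M1+M2)/6=41/12
t_q=5/2 → seg 1, τ=3/2; S=5+41/12·τ+-19/8·τ²+19/72·τ³=363/64

  seg 0: a=0 b=139/24 c=0 d=-19/24
  seg 1: a=5 b=41/12 c=-19/8 d=19/72
S(5/2) = 363/64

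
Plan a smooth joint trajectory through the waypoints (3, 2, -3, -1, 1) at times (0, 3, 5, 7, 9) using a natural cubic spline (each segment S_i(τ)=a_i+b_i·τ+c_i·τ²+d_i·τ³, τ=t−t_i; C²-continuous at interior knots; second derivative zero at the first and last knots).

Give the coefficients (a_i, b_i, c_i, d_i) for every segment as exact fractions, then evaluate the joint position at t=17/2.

  seg 0: a=3 b=553/852 c=0 d=-31/284
  seg 1: a=2 b=-979/426 c=-279/284 d=751/1704
  seg 2: a=-3 b=-200/213 c=118/71 d=-295/852
  seg 3: a=-1 b=331/213 c=-59/142 d=59/852
S(17/2) = 1431/2272

Δ: Δ0=-1/3, Δ1=-5/2, Δ2=1, Δ3=1
row 1: diag=10, rhs=-13; c'=1/5, d'=-13/10
row 2: denom=8−2·1/5=38/5; d'=(21−2·-13/10)/(38/5)=59/19
row 3: denom=8−2·5/19=142/19; d'=(0−2·59/19)/(142/19)=-59/71
back: M3=-59/71
back: M2=59/19−5/19·-59/71=236/71
back: M1=-13/10−1/5·236/71=-279/142
M: M0=0, M1=-279/142, M2=236/71, M3=-59/71, M4=0
seg 0: a=3, c=M0/2=0, d=(M1−M0)/(6·3)=-31/284, b=Δ0−h0·(2M0+M1)/6=553/852
seg 1: a=2, c=M1/2=-279/284, d=(M2−M1)/(6·2)=751/1704, b=Δ1−h1·(2M1+M2)/6=-979/426
seg 2: a=-3, c=M2/2=118/71, d=(M3−M2)/(6·2)=-295/852, b=Δ2−h2·(2M2+M3)/6=-200/213
seg 3: a=-1, c=M3/2=-59/142, d=(M4−M3)/(6·2)=59/852, b=Δ3−h3·(2M3+M4)/6=331/213
t_q=17/2 → seg 3, τ=3/2; S=-1+331/213·τ+-59/142·τ²+59/852·τ³=1431/2272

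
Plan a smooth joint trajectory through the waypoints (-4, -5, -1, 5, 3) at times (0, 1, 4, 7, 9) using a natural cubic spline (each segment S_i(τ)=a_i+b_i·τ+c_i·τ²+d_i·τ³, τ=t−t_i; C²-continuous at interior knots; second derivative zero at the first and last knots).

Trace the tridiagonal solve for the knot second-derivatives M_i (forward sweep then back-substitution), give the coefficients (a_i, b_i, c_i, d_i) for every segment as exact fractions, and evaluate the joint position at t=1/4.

  seg 0: a=-4 b=-505/399 c=0 d=106/399
  seg 1: a=-5 b=-187/399 c=106/133 d=-235/3591
  seg 2: a=-1 b=1016/399 c=83/399 d=-467/3591
  seg 3: a=5 b=113/399 c=-128/133 d=64/399
S(1/4) = -18353/4256

Δ: Δ0=-1, Δ1=4/3, Δ2=2, Δ3=-1
row 1: diag=8, rhs=14; c'=3/8, d'=7/4
row 2: denom=12−3·3/8=87/8; d'=(4−3·7/4)/(87/8)=-10/87
row 3: denom=10−3·8/29=266/29; d'=(-18−3·-10/87)/(266/29)=-256/133
back: M3=-256/133
back: M2=-10/87−8/29·-256/133=166/399
back: M1=7/4−3/8·166/399=212/133
M: M0=0, M1=212/133, M2=166/399, M3=-256/133, M4=0
seg 0: a=-4, c=M0/2=0, d=(M1−M0)/(6·1)=106/399, b=Δ0−h0·(2M0+M1)/6=-505/399
seg 1: a=-5, c=M1/2=106/133, d=(M2−M1)/(6·3)=-235/3591, b=Δ1−h1·(2M1+M2)/6=-187/399
seg 2: a=-1, c=M2/2=83/399, d=(M3−M2)/(6·3)=-467/3591, b=Δ2−h2·(2M2+M3)/6=1016/399
seg 3: a=5, c=M3/2=-128/133, d=(M4−M3)/(6·2)=64/399, b=Δ3−h3·(2M3+M4)/6=113/399
t_q=1/4 → seg 0, τ=1/4; S=-4+-505/399·τ+0·τ²+106/399·τ³=-18353/4256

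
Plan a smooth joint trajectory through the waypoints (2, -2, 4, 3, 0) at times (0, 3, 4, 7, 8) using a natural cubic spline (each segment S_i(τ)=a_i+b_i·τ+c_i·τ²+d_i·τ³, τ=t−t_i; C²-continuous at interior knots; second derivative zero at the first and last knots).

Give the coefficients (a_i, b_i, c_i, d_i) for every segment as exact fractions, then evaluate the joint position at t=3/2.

  seg 0: a=2 b=-319/72 c=0 d=223/648
  seg 1: a=-2 b=175/36 c=223/72 d=-47/24
  seg 2: a=4 b=373/72 c=-25/9 d=203/648
  seg 3: a=3 b=-109/36 c=1/24 d=-1/72
S(3/2) = -223/64

Δ: Δ0=-4/3, Δ1=6, Δ2=-1/3, Δ3=-3
row 1: diag=8, rhs=44; c'=1/8, d'=11/2
row 2: denom=8−1·1/8=63/8; d'=(-38−1·11/2)/(63/8)=-116/21
row 3: denom=8−3·8/21=48/7; d'=(-16−3·-116/21)/(48/7)=1/12
back: M3=1/12
back: M2=-116/21−8/21·1/12=-50/9
back: M1=11/2−1/8·-50/9=223/36
M: M0=0, M1=223/36, M2=-50/9, M3=1/12, M4=0
seg 0: a=2, c=M0/2=0, d=(M1−M0)/(6·3)=223/648, b=Δ0−h0·(2M0+M1)/6=-319/72
seg 1: a=-2, c=M1/2=223/72, d=(M2−M1)/(6·1)=-47/24, b=Δ1−h1·(2M1+M2)/6=175/36
seg 2: a=4, c=M2/2=-25/9, d=(M3−M2)/(6·3)=203/648, b=Δ2−h2·(2M2+M3)/6=373/72
seg 3: a=3, c=M3/2=1/24, d=(M4−M3)/(6·1)=-1/72, b=Δ3−h3·(2M3+M4)/6=-109/36
t_q=3/2 → seg 0, τ=3/2; S=2+-319/72·τ+0·τ²+223/648·τ³=-223/64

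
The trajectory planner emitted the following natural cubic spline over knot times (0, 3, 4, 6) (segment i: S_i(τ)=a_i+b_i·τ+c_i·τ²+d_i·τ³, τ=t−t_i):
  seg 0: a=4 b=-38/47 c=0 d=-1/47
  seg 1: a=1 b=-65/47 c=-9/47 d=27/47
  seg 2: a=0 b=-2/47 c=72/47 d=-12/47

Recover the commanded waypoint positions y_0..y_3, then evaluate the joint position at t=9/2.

y_0=4 y_1=1 y_2=0 y_3=4
S(9/2) = 31/94

y_0 = S_0(0) = a_0 = 4
y_1 = S_1(0) = a_1 = 1
y_2 = S_2(0) = a_2 = 0
y_3 = S_2(2) = 4
t_q=9/2 is in segment 2 (τ=1/2); S_2(τ)=31/94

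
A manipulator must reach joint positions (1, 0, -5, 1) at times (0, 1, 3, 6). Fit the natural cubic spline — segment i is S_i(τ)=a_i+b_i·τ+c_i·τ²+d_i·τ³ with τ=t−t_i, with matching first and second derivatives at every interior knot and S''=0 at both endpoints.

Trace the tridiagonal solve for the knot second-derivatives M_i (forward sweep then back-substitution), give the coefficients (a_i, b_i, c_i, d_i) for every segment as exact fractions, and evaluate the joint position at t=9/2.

Δ: Δ0=-1, Δ1=-5/2, Δ2=2
row 1: diag=6, rhs=-9; c'=1/3, d'=-3/2
row 2: denom=10−2·1/3=28/3; d'=(27−2·-3/2)/(28/3)=45/14
back: M2=45/14
back: M1=-3/2−1/3·45/14=-18/7
M: M0=0, M1=-18/7, M2=45/14, M3=0
seg 0: a=1, c=M0/2=0, d=(M1−M0)/(6·1)=-3/7, b=Δ0−h0·(2M0+M1)/6=-4/7
seg 1: a=0, c=M1/2=-9/7, d=(M2−M1)/(6·2)=27/56, b=Δ1−h1·(2M1+M2)/6=-13/7
seg 2: a=-5, c=M2/2=45/28, d=(M3−M2)/(6·3)=-5/28, b=Δ2−h2·(2M2+M3)/6=-17/14
t_q=9/2 → seg 2, τ=3/2; S=-5+-17/14·τ+45/28·τ²+-5/28·τ³=-853/224

  seg 0: a=1 b=-4/7 c=0 d=-3/7
  seg 1: a=0 b=-13/7 c=-9/7 d=27/56
  seg 2: a=-5 b=-17/14 c=45/28 d=-5/28
S(9/2) = -853/224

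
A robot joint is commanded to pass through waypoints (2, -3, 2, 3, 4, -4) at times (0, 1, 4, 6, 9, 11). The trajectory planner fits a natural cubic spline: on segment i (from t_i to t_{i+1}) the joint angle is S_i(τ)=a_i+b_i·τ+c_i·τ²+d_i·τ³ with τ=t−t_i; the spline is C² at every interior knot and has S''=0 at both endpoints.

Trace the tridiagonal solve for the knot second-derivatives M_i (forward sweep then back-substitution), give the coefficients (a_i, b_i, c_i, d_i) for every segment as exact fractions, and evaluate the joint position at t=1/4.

  seg 0: a=2 b=-73783/12282 c=0 d=12373/12282
  seg 1: a=-3 b=-18332/6141 c=12373/4094 d=-54223/110538
  seg 2: a=2 b=23381/12282 c=-8552/6141 d=707/2047
  seg 3: a=3 b=5869/12282 c=4174/6141 d=-26819/110538
  seg 4: a=4 b=-12250/6141 c=-6157/4094 d=6157/24564
S(1/4) = 134647/262016

Δ: Δ0=-5, Δ1=5/3, Δ2=1/2, Δ3=1/3, Δ4=-4
row 1: diag=8, rhs=40; c'=3/8, d'=5
row 2: denom=10−3·3/8=71/8; d'=(-7−3·5)/(71/8)=-176/71
row 3: denom=10−2·16/71=678/71; d'=(-1−2·-176/71)/(678/71)=281/678
row 4: denom=10−3·71/226=2047/226; d'=(-26−3·281/678)/(2047/226)=-6157/2047
back: M4=-6157/2047
back: M3=281/678−71/226·-6157/2047=8348/6141
back: M2=-176/71−16/71·8348/6141=-17104/6141
back: M1=5−3/8·-17104/6141=12373/2047
M: M0=0, M1=12373/2047, M2=-17104/6141, M3=8348/6141, M4=-6157/2047, M5=0
seg 0: a=2, c=M0/2=0, d=(M1−M0)/(6·1)=12373/12282, b=Δ0−h0·(2M0+M1)/6=-73783/12282
seg 1: a=-3, c=M1/2=12373/4094, d=(M2−M1)/(6·3)=-54223/110538, b=Δ1−h1·(2M1+M2)/6=-18332/6141
seg 2: a=2, c=M2/2=-8552/6141, d=(M3−M2)/(6·2)=707/2047, b=Δ2−h2·(2M2+M3)/6=23381/12282
seg 3: a=3, c=M3/2=4174/6141, d=(M4−M3)/(6·3)=-26819/110538, b=Δ3−h3·(2M3+M4)/6=5869/12282
seg 4: a=4, c=M4/2=-6157/4094, d=(M5−M4)/(6·2)=6157/24564, b=Δ4−h4·(2M4+M5)/6=-12250/6141
t_q=1/4 → seg 0, τ=1/4; S=2+-73783/12282·τ+0·τ²+12373/12282·τ³=134647/262016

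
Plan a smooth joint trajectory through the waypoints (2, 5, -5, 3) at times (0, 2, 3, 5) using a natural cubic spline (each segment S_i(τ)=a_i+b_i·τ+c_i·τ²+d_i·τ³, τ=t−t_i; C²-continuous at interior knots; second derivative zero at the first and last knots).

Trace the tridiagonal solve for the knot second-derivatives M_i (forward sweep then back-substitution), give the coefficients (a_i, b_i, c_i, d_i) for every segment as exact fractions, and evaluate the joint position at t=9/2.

  seg 0: a=2 b=437/70 c=0 d=-83/70
  seg 1: a=5 b=-559/70 c=-249/35 d=51/10
  seg 2: a=-5 b=-242/35 c=573/70 d=-191/140
S(9/2) = -349/224

Δ: Δ0=3/2, Δ1=-10, Δ2=4
row 1: diag=6, rhs=-69; c'=1/6, d'=-23/2
row 2: denom=6−1·1/6=35/6; d'=(84−1·-23/2)/(35/6)=573/35
back: M2=573/35
back: M1=-23/2−1/6·573/35=-498/35
M: M0=0, M1=-498/35, M2=573/35, M3=0
seg 0: a=2, c=M0/2=0, d=(M1−M0)/(6·2)=-83/70, b=Δ0−h0·(2M0+M1)/6=437/70
seg 1: a=5, c=M1/2=-249/35, d=(M2−M1)/(6·1)=51/10, b=Δ1−h1·(2M1+M2)/6=-559/70
seg 2: a=-5, c=M2/2=573/70, d=(M3−M2)/(6·2)=-191/140, b=Δ2−h2·(2M2+M3)/6=-242/35
t_q=9/2 → seg 2, τ=3/2; S=-5+-242/35·τ+573/70·τ²+-191/140·τ³=-349/224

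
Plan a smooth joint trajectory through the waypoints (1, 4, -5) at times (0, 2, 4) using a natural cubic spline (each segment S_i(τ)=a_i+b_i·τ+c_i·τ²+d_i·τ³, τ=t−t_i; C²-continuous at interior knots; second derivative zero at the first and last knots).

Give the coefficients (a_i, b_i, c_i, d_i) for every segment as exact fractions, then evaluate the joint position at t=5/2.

  seg 0: a=1 b=3 c=0 d=-3/8
  seg 1: a=4 b=-3/2 c=-9/4 d=3/8
S(5/2) = 175/64

Δ: Δ0=3/2, Δ1=-9/2
row 1: diag=8, rhs=-36; c'=1/4, d'=-9/2
back: M1=-9/2
M: M0=0, M1=-9/2, M2=0
seg 0: a=1, c=M0/2=0, d=(M1−M0)/(6·2)=-3/8, b=Δ0−h0·(2M0+M1)/6=3
seg 1: a=4, c=M1/2=-9/4, d=(M2−M1)/(6·2)=3/8, b=Δ1−h1·(2M1+M2)/6=-3/2
t_q=5/2 → seg 1, τ=1/2; S=4+-3/2·τ+-9/4·τ²+3/8·τ³=175/64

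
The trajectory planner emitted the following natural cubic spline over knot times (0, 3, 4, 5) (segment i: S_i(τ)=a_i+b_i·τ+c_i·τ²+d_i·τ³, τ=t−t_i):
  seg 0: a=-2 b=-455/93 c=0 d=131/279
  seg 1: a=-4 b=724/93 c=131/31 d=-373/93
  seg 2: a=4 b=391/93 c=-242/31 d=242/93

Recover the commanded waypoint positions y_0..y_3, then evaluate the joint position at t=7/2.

y_0=-2 y_1=-4 y_2=4 y_3=3
S(7/2) = 111/248

y_0 = S_0(0) = a_0 = -2
y_1 = S_1(0) = a_1 = -4
y_2 = S_2(0) = a_2 = 4
y_3 = S_2(1) = 3
t_q=7/2 is in segment 1 (τ=1/2); S_1(τ)=111/248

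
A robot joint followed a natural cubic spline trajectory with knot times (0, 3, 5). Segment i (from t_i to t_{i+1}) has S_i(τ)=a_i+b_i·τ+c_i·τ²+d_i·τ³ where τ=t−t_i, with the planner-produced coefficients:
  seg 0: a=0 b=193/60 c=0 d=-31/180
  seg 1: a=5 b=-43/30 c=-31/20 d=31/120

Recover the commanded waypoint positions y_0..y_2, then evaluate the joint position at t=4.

y_0 = S_0(0) = a_0 = 0
y_1 = S_1(0) = a_1 = 5
y_2 = S_1(2) = -2
t_q=4 is in segment 1 (τ=1); S_1(τ)=91/40

y_0=0 y_1=5 y_2=-2
S(4) = 91/40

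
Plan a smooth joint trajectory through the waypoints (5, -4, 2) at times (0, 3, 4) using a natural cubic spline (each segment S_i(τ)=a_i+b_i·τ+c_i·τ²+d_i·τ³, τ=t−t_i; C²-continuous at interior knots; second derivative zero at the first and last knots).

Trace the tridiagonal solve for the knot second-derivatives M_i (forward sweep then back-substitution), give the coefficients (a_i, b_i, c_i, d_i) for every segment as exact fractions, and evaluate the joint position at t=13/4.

Δ: Δ0=-3, Δ1=6
row 1: diag=8, rhs=54; c'=1/8, d'=27/4
back: M1=27/4
M: M0=0, M1=27/4, M2=0
seg 0: a=5, c=M0/2=0, d=(M1−M0)/(6·3)=3/8, b=Δ0−h0·(2M0+M1)/6=-51/8
seg 1: a=-4, c=M1/2=27/8, d=(M2−M1)/(6·1)=-9/8, b=Δ1−h1·(2M1+M2)/6=15/4
t_q=13/4 → seg 1, τ=1/4; S=-4+15/4·τ+27/8·τ²+-9/8·τ³=-1469/512

  seg 0: a=5 b=-51/8 c=0 d=3/8
  seg 1: a=-4 b=15/4 c=27/8 d=-9/8
S(13/4) = -1469/512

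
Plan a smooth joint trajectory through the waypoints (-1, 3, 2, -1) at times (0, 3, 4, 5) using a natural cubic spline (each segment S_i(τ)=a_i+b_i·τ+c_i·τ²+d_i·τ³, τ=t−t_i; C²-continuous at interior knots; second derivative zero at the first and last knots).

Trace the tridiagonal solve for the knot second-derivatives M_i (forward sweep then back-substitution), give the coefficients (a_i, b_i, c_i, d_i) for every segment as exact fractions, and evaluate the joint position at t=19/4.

Δ: Δ0=4/3, Δ1=-1, Δ2=-3
row 1: diag=8, rhs=-14; c'=1/8, d'=-7/4
row 2: denom=4−1·1/8=31/8; d'=(-12−1·-7/4)/(31/8)=-82/31
back: M2=-82/31
back: M1=-7/4−1/8·-82/31=-44/31
M: M0=0, M1=-44/31, M2=-82/31, M3=0
seg 0: a=-1, c=M0/2=0, d=(M1−M0)/(6·3)=-22/279, b=Δ0−h0·(2M0+M1)/6=190/93
seg 1: a=3, c=M1/2=-22/31, d=(M2−M1)/(6·1)=-19/93, b=Δ1−h1·(2M1+M2)/6=-8/93
seg 2: a=2, c=M2/2=-41/31, d=(M3−M2)/(6·1)=41/93, b=Δ2−h2·(2M2+M3)/6=-197/93
t_q=19/4 → seg 2, τ=3/4; S=2+-197/93·τ+-41/31·τ²+41/93·τ³=-291/1984

  seg 0: a=-1 b=190/93 c=0 d=-22/279
  seg 1: a=3 b=-8/93 c=-22/31 d=-19/93
  seg 2: a=2 b=-197/93 c=-41/31 d=41/93
S(19/4) = -291/1984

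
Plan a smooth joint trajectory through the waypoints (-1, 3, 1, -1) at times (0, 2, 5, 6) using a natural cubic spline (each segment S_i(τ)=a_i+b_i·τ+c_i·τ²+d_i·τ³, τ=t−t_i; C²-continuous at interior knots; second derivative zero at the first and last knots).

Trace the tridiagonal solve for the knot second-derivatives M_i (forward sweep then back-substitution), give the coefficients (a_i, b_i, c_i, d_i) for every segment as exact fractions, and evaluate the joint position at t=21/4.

  seg 0: a=-1 b=530/213 c=0 d=-26/213
  seg 1: a=3 b=218/213 c=-52/71 d=4/71
  seg 2: a=1 b=-394/213 c=-16/71 d=16/213
S(21/4) = 149/284

Δ: Δ0=2, Δ1=-2/3, Δ2=-2
row 1: diag=10, rhs=-16; c'=3/10, d'=-8/5
row 2: denom=8−3·3/10=71/10; d'=(-8−3·-8/5)/(71/10)=-32/71
back: M2=-32/71
back: M1=-8/5−3/10·-32/71=-104/71
M: M0=0, M1=-104/71, M2=-32/71, M3=0
seg 0: a=-1, c=M0/2=0, d=(M1−M0)/(6·2)=-26/213, b=Δ0−h0·(2M0+M1)/6=530/213
seg 1: a=3, c=M1/2=-52/71, d=(M2−M1)/(6·3)=4/71, b=Δ1−h1·(2M1+M2)/6=218/213
seg 2: a=1, c=M2/2=-16/71, d=(M3−M2)/(6·1)=16/213, b=Δ2−h2·(2M2+M3)/6=-394/213
t_q=21/4 → seg 2, τ=1/4; S=1+-394/213·τ+-16/71·τ²+16/213·τ³=149/284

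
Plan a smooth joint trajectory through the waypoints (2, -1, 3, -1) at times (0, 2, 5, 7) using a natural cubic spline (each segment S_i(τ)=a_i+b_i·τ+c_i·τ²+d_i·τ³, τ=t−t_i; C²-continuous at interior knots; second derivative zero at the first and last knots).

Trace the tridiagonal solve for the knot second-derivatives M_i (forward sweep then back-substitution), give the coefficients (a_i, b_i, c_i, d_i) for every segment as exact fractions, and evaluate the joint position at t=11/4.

  seg 0: a=2 b=-1279/546 c=0 d=115/546
  seg 1: a=-1 b=101/546 c=115/91 d=-37/126
  seg 2: a=3 b=-44/273 c=-251/182 d=251/1092
S(11/4) = -3195/11648

Δ: Δ0=-3/2, Δ1=4/3, Δ2=-2
row 1: diag=10, rhs=17; c'=3/10, d'=17/10
row 2: denom=10−3·3/10=91/10; d'=(-20−3·17/10)/(91/10)=-251/91
back: M2=-251/91
back: M1=17/10−3/10·-251/91=230/91
M: M0=0, M1=230/91, M2=-251/91, M3=0
seg 0: a=2, c=M0/2=0, d=(M1−M0)/(6·2)=115/546, b=Δ0−h0·(2M0+M1)/6=-1279/546
seg 1: a=-1, c=M1/2=115/91, d=(M2−M1)/(6·3)=-37/126, b=Δ1−h1·(2M1+M2)/6=101/546
seg 2: a=3, c=M2/2=-251/182, d=(M3−M2)/(6·2)=251/1092, b=Δ2−h2·(2M2+M3)/6=-44/273
t_q=11/4 → seg 1, τ=3/4; S=-1+101/546·τ+115/91·τ²+-37/126·τ³=-3195/11648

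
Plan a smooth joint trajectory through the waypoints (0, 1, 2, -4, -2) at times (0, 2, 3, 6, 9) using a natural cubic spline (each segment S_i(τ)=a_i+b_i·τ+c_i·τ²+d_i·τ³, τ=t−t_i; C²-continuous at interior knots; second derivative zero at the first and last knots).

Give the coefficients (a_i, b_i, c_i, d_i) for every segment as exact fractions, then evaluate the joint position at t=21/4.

  seg 0: a=0 b=8/51 c=0 d=35/408
  seg 1: a=1 b=121/102 c=35/68 d=-143/204
  seg 2: a=2 b=23/204 c=-27/17 d=541/1836
  seg 3: a=-4 b=-149/102 c=217/204 d=-217/1836
S(21/4) = -10577/4352

Δ: Δ0=1/2, Δ1=1, Δ2=-2, Δ3=2/3
row 1: diag=6, rhs=3; c'=1/6, d'=1/2
row 2: denom=8−1·1/6=47/6; d'=(-18−1·1/2)/(47/6)=-111/47
row 3: denom=12−3·18/47=510/47; d'=(16−3·-111/47)/(510/47)=217/102
back: M3=217/102
back: M2=-111/47−18/47·217/102=-54/17
back: M1=1/2−1/6·-54/17=35/34
M: M0=0, M1=35/34, M2=-54/17, M3=217/102, M4=0
seg 0: a=0, c=M0/2=0, d=(M1−M0)/(6·2)=35/408, b=Δ0−h0·(2M0+M1)/6=8/51
seg 1: a=1, c=M1/2=35/68, d=(M2−M1)/(6·1)=-143/204, b=Δ1−h1·(2M1+M2)/6=121/102
seg 2: a=2, c=M2/2=-27/17, d=(M3−M2)/(6·3)=541/1836, b=Δ2−h2·(2M2+M3)/6=23/204
seg 3: a=-4, c=M3/2=217/204, d=(M4−M3)/(6·3)=-217/1836, b=Δ3−h3·(2M3+M4)/6=-149/102
t_q=21/4 → seg 2, τ=9/4; S=2+23/204·τ+-27/17·τ²+541/1836·τ³=-10577/4352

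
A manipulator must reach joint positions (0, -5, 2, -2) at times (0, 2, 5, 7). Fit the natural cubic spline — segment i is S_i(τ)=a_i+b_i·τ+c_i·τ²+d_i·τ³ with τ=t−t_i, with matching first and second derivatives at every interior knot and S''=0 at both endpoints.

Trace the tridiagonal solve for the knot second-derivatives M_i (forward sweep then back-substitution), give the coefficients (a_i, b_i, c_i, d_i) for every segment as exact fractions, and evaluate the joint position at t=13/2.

  seg 0: a=0 b=-2101/546 c=0 d=92/273
  seg 1: a=-5 b=107/546 c=184/91 d=-55/126
  seg 2: a=2 b=148/273 c=-347/182 d=347/1092
S(13/2) = -1177/2912

Δ: Δ0=-5/2, Δ1=7/3, Δ2=-2
row 1: diag=10, rhs=29; c'=3/10, d'=29/10
row 2: denom=10−3·3/10=91/10; d'=(-26−3·29/10)/(91/10)=-347/91
back: M2=-347/91
back: M1=29/10−3/10·-347/91=368/91
M: M0=0, M1=368/91, M2=-347/91, M3=0
seg 0: a=0, c=M0/2=0, d=(M1−M0)/(6·2)=92/273, b=Δ0−h0·(2M0+M1)/6=-2101/546
seg 1: a=-5, c=M1/2=184/91, d=(M2−M1)/(6·3)=-55/126, b=Δ1−h1·(2M1+M2)/6=107/546
seg 2: a=2, c=M2/2=-347/182, d=(M3−M2)/(6·2)=347/1092, b=Δ2−h2·(2M2+M3)/6=148/273
t_q=13/2 → seg 2, τ=3/2; S=2+148/273·τ+-347/182·τ²+347/1092·τ³=-1177/2912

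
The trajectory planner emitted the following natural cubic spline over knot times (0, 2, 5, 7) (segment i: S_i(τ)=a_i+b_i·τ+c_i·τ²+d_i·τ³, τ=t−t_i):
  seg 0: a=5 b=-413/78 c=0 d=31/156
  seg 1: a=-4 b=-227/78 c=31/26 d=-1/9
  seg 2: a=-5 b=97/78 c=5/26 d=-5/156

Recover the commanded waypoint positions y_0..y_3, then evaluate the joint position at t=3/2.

y_0 = S_0(0) = a_0 = 5
y_1 = S_1(0) = a_1 = -4
y_2 = S_2(0) = a_2 = -5
y_3 = S_2(2) = -2
t_q=3/2 is in segment 0 (τ=3/2); S_0(τ)=-945/416

y_0=5 y_1=-4 y_2=-5 y_3=-2
S(3/2) = -945/416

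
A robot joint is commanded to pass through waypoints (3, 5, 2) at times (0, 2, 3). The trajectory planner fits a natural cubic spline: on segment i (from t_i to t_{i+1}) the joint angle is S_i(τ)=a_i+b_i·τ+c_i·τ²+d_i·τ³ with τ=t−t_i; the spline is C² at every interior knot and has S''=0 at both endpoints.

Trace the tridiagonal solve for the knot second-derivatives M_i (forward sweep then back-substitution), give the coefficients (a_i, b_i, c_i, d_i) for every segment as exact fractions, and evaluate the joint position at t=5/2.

  seg 0: a=3 b=7/3 c=0 d=-1/3
  seg 1: a=5 b=-5/3 c=-2 d=2/3
S(5/2) = 15/4

Δ: Δ0=1, Δ1=-3
row 1: diag=6, rhs=-24; c'=1/6, d'=-4
back: M1=-4
M: M0=0, M1=-4, M2=0
seg 0: a=3, c=M0/2=0, d=(M1−M0)/(6·2)=-1/3, b=Δ0−h0·(2M0+M1)/6=7/3
seg 1: a=5, c=M1/2=-2, d=(M2−M1)/(6·1)=2/3, b=Δ1−h1·(2M1+M2)/6=-5/3
t_q=5/2 → seg 1, τ=1/2; S=5+-5/3·τ+-2·τ²+2/3·τ³=15/4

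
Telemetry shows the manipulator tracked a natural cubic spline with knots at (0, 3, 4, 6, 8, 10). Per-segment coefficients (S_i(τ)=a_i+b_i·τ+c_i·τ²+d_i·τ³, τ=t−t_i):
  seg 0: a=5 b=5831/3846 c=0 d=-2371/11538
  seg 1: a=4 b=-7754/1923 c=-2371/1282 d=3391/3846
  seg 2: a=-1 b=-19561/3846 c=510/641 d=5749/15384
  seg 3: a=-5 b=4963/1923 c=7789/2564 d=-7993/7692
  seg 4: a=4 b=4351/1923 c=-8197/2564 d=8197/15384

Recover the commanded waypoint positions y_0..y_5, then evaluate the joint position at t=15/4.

y_0 = S_0(0) = a_0 = 5
y_1 = S_1(0) = a_1 = 4
y_2 = S_2(0) = a_2 = -1
y_3 = S_3(0) = a_3 = -5
y_4 = S_4(0) = a_4 = 4
y_5 = S_4(2) = 0
t_q=15/4 is in segment 1 (τ=3/4); S_1(τ)=25227/82048

y_0=5 y_1=4 y_2=-1 y_3=-5 y_4=4 y_5=0
S(15/4) = 25227/82048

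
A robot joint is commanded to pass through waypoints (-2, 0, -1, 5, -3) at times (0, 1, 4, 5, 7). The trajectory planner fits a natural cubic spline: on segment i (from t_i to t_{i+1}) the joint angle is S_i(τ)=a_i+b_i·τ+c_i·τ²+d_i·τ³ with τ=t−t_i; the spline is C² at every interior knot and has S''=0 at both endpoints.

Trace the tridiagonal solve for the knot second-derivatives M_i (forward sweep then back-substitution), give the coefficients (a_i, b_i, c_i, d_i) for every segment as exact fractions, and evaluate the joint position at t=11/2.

  seg 0: a=-2 b=2693/966 c=0 d=-761/966
  seg 1: a=0 b=205/483 c=-761/322 d=2039/2898
  seg 2: a=-1 b=5063/966 c=639/161 d=-443/138
  seg 3: a=5 b=1714/483 c=-1823/322 d=1823/1932
S(11/2) = 4031/736

Δ: Δ0=2, Δ1=-1/3, Δ2=6, Δ3=-4
row 1: diag=8, rhs=-14; c'=3/8, d'=-7/4
row 2: denom=8−3·3/8=55/8; d'=(38−3·-7/4)/(55/8)=346/55
row 3: denom=6−1·8/55=322/55; d'=(-60−1·346/55)/(322/55)=-1823/161
back: M3=-1823/161
back: M2=346/55−8/55·-1823/161=1278/161
back: M1=-7/4−3/8·1278/161=-761/161
M: M0=0, M1=-761/161, M2=1278/161, M3=-1823/161, M4=0
seg 0: a=-2, c=M0/2=0, d=(M1−M0)/(6·1)=-761/966, b=Δ0−h0·(2M0+M1)/6=2693/966
seg 1: a=0, c=M1/2=-761/322, d=(M2−M1)/(6·3)=2039/2898, b=Δ1−h1·(2M1+M2)/6=205/483
seg 2: a=-1, c=M2/2=639/161, d=(M3−M2)/(6·1)=-443/138, b=Δ2−h2·(2M2+M3)/6=5063/966
seg 3: a=5, c=M3/2=-1823/322, d=(M4−M3)/(6·2)=1823/1932, b=Δ3−h3·(2M3+M4)/6=1714/483
t_q=11/2 → seg 3, τ=1/2; S=5+1714/483·τ+-1823/322·τ²+1823/1932·τ³=4031/736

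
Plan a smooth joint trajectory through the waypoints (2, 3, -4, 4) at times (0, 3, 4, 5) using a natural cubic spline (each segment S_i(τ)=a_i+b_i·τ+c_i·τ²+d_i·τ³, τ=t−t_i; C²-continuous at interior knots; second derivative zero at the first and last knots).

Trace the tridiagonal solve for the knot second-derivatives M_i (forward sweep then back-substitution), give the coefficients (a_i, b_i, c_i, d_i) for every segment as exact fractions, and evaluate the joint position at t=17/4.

  seg 0: a=2 b=430/93 c=0 d=-133/279
  seg 1: a=3 b=-767/93 c=-133/31 d=515/93
  seg 2: a=-4 b=-20/93 c=382/31 d=-382/93
S(17/4) = -3321/992

Δ: Δ0=1/3, Δ1=-7, Δ2=8
row 1: diag=8, rhs=-44; c'=1/8, d'=-11/2
row 2: denom=4−1·1/8=31/8; d'=(90−1·-11/2)/(31/8)=764/31
back: M2=764/31
back: M1=-11/2−1/8·764/31=-266/31
M: M0=0, M1=-266/31, M2=764/31, M3=0
seg 0: a=2, c=M0/2=0, d=(M1−M0)/(6·3)=-133/279, b=Δ0−h0·(2M0+M1)/6=430/93
seg 1: a=3, c=M1/2=-133/31, d=(M2−M1)/(6·1)=515/93, b=Δ1−h1·(2M1+M2)/6=-767/93
seg 2: a=-4, c=M2/2=382/31, d=(M3−M2)/(6·1)=-382/93, b=Δ2−h2·(2M2+M3)/6=-20/93
t_q=17/4 → seg 2, τ=1/4; S=-4+-20/93·τ+382/31·τ²+-382/93·τ³=-3321/992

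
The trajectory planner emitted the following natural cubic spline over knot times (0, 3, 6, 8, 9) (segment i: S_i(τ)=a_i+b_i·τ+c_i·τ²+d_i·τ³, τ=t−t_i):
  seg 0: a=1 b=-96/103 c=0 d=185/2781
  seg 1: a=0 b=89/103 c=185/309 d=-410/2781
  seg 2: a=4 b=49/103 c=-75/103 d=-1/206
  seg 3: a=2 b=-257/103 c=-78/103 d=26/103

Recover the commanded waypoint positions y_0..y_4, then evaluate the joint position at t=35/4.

y_0=1 y_1=0 y_2=4 y_3=2 y_4=-1
S(35/4) = -629/3296

y_0 = S_0(0) = a_0 = 1
y_1 = S_1(0) = a_1 = 0
y_2 = S_2(0) = a_2 = 4
y_3 = S_3(0) = a_3 = 2
y_4 = S_3(1) = -1
t_q=35/4 is in segment 3 (τ=3/4); S_3(τ)=-629/3296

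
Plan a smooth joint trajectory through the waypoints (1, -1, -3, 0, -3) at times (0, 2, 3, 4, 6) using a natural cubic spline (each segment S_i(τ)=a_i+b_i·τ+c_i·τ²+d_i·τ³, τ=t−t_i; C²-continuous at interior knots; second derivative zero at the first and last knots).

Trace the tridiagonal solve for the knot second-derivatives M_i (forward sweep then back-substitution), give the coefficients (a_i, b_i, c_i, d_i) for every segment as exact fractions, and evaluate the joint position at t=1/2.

  seg 0: a=1 b=-17/132 c=0 d=-115/528
  seg 1: a=-1 b=-181/66 c=-115/88 d=541/264
  seg 2: a=-3 b=19/24 c=213/44 d=-695/264
  seg 3: a=0 b=85/33 c=-269/88 d=269/528
S(1/2) = 1279/1408

Δ: Δ0=-1, Δ1=-2, Δ2=3, Δ3=-3/2
row 1: diag=6, rhs=-6; c'=1/6, d'=-1
row 2: denom=4−1·1/6=23/6; d'=(30−1·-1)/(23/6)=186/23
row 3: denom=6−1·6/23=132/23; d'=(-27−1·186/23)/(132/23)=-269/44
back: M3=-269/44
back: M2=186/23−6/23·-269/44=213/22
back: M1=-1−1/6·213/22=-115/44
M: M0=0, M1=-115/44, M2=213/22, M3=-269/44, M4=0
seg 0: a=1, c=M0/2=0, d=(M1−M0)/(6·2)=-115/528, b=Δ0−h0·(2M0+M1)/6=-17/132
seg 1: a=-1, c=M1/2=-115/88, d=(M2−M1)/(6·1)=541/264, b=Δ1−h1·(2M1+M2)/6=-181/66
seg 2: a=-3, c=M2/2=213/44, d=(M3−M2)/(6·1)=-695/264, b=Δ2−h2·(2M2+M3)/6=19/24
seg 3: a=0, c=M3/2=-269/88, d=(M4−M3)/(6·2)=269/528, b=Δ3−h3·(2M3+M4)/6=85/33
t_q=1/2 → seg 0, τ=1/2; S=1+-17/132·τ+0·τ²+-115/528·τ³=1279/1408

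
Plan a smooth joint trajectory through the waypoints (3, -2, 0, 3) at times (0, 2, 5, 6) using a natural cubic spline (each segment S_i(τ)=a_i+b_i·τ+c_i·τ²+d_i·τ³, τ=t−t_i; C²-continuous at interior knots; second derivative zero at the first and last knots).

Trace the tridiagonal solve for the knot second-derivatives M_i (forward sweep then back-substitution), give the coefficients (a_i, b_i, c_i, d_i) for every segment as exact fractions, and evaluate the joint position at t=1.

  seg 0: a=3 b=-1285/426 c=0 d=55/426
  seg 1: a=-2 b=-625/426 c=55/71 d=-3/142
  seg 2: a=0 b=556/213 c=83/142 d=-83/426
S(1) = 8/71

Δ: Δ0=-5/2, Δ1=2/3, Δ2=3
row 1: diag=10, rhs=19; c'=3/10, d'=19/10
row 2: denom=8−3·3/10=71/10; d'=(14−3·19/10)/(71/10)=83/71
back: M2=83/71
back: M1=19/10−3/10·83/71=110/71
M: M0=0, M1=110/71, M2=83/71, M3=0
seg 0: a=3, c=M0/2=0, d=(M1−M0)/(6·2)=55/426, b=Δ0−h0·(2M0+M1)/6=-1285/426
seg 1: a=-2, c=M1/2=55/71, d=(M2−M1)/(6·3)=-3/142, b=Δ1−h1·(2M1+M2)/6=-625/426
seg 2: a=0, c=M2/2=83/142, d=(M3−M2)/(6·1)=-83/426, b=Δ2−h2·(2M2+M3)/6=556/213
t_q=1 → seg 0, τ=1; S=3+-1285/426·τ+0·τ²+55/426·τ³=8/71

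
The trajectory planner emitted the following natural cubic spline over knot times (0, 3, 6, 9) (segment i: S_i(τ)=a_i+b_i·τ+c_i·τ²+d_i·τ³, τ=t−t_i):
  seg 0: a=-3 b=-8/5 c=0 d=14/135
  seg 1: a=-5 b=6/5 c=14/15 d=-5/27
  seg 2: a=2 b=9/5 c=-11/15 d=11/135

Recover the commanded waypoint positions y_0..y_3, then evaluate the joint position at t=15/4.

y_0=-3 y_1=-5 y_2=2 y_3=3
S(15/4) = -1169/320

y_0 = S_0(0) = a_0 = -3
y_1 = S_1(0) = a_1 = -5
y_2 = S_2(0) = a_2 = 2
y_3 = S_2(3) = 3
t_q=15/4 is in segment 1 (τ=3/4); S_1(τ)=-1169/320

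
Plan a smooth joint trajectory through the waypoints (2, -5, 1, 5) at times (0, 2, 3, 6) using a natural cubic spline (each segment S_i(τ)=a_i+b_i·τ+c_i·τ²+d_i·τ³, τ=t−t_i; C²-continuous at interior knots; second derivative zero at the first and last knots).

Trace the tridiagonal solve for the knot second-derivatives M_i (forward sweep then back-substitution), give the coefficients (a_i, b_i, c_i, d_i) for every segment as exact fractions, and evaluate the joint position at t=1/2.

  seg 0: a=2 b=-1955/282 c=0 d=121/141
  seg 1: a=-5 b=949/282 c=242/47 d=-709/282
  seg 2: a=1 b=863/141 c=-225/94 d=25/94
S(1/2) = -511/376

Δ: Δ0=-7/2, Δ1=6, Δ2=4/3
row 1: diag=6, rhs=57; c'=1/6, d'=19/2
row 2: denom=8−1·1/6=47/6; d'=(-28−1·19/2)/(47/6)=-225/47
back: M2=-225/47
back: M1=19/2−1/6·-225/47=484/47
M: M0=0, M1=484/47, M2=-225/47, M3=0
seg 0: a=2, c=M0/2=0, d=(M1−M0)/(6·2)=121/141, b=Δ0−h0·(2M0+M1)/6=-1955/282
seg 1: a=-5, c=M1/2=242/47, d=(M2−M1)/(6·1)=-709/282, b=Δ1−h1·(2M1+M2)/6=949/282
seg 2: a=1, c=M2/2=-225/94, d=(M3−M2)/(6·3)=25/94, b=Δ2−h2·(2M2+M3)/6=863/141
t_q=1/2 → seg 0, τ=1/2; S=2+-1955/282·τ+0·τ²+121/141·τ³=-511/376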